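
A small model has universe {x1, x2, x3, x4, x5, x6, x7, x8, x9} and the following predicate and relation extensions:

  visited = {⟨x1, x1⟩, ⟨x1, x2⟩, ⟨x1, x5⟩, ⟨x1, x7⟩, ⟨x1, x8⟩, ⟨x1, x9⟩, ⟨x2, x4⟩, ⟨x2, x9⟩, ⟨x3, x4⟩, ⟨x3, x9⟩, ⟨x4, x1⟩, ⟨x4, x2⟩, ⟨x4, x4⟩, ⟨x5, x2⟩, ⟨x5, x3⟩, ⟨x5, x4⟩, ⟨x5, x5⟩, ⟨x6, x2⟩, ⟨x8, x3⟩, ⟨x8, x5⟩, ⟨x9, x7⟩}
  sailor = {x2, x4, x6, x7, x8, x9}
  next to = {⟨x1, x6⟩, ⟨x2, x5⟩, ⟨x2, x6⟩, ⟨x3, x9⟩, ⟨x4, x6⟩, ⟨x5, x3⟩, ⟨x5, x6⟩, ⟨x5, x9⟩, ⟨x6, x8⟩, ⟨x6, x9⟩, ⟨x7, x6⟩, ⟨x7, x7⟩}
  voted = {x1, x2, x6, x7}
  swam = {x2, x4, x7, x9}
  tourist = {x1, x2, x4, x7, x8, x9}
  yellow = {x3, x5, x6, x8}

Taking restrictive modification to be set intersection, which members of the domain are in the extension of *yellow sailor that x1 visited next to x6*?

⟦that x1 visited⟧ = {x : ⟨x1, x⟩ ∈ ⟦visited⟧} = {x1, x2, x5, x7, x8, x9}
⟦next to x6⟧ = {x : ⟨x, x6⟩ ∈ ⟦next to⟧} = {x1, x2, x4, x5, x7}
⟦sailor⟧ = {x2, x4, x6, x7, x8, x9}
… ∩ ⟦that x1 visited⟧ = {x2, x4, x6, x7, x8, x9} ∩ {x1, x2, x5, x7, x8, x9} = {x2, x7, x8, x9}
… ∩ ⟦next to x6⟧ = {x2, x7, x8, x9} ∩ {x1, x2, x4, x5, x7} = {x2, x7}
… ∩ ⟦yellow⟧ = {x2, x7} ∩ {x3, x5, x6, x8} = ∅
So ⟦yellow sailor that x1 visited next to x6⟧ = { }.

{ }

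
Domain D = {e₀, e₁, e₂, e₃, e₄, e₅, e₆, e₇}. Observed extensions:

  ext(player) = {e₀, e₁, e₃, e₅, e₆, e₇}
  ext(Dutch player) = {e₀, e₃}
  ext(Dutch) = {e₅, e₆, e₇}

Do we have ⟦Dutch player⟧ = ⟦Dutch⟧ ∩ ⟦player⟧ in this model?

⟦Dutch⟧ ∩ ⟦player⟧ = {e₅, e₆, e₇} ∩ {e₀, e₁, e₃, e₅, e₆, e₇} = {e₅, e₆, e₇}
Observed ⟦Dutch player⟧ = {e₀, e₃}.
These differ, so the modifier is not intersective in this model.

no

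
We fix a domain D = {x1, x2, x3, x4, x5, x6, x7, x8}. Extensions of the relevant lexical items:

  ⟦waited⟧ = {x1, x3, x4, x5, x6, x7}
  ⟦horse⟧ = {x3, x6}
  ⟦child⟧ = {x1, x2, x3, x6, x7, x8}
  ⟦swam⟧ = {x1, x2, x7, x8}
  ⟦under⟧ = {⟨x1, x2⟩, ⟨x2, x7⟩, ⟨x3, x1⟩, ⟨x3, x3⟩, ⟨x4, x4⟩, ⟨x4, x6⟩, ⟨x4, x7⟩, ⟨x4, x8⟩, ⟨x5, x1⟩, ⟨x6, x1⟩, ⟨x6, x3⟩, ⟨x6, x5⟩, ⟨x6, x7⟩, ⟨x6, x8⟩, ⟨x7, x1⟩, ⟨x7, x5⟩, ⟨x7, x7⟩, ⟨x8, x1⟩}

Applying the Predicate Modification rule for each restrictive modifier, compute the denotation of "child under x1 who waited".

⟦under x1⟧ = {x : ⟨x, x1⟩ ∈ ⟦under⟧} = {x3, x5, x6, x7, x8}
⟦who waited⟧ = ⟦waited⟧ = {x1, x3, x4, x5, x6, x7}
⟦child⟧ = {x1, x2, x3, x6, x7, x8}
… ∩ ⟦under x1⟧ = {x1, x2, x3, x6, x7, x8} ∩ {x3, x5, x6, x7, x8} = {x3, x6, x7, x8}
… ∩ ⟦who waited⟧ = {x3, x6, x7, x8} ∩ {x1, x3, x4, x5, x6, x7} = {x3, x6, x7}
So ⟦child under x1 who waited⟧ = {x3, x6, x7}.

{x3, x6, x7}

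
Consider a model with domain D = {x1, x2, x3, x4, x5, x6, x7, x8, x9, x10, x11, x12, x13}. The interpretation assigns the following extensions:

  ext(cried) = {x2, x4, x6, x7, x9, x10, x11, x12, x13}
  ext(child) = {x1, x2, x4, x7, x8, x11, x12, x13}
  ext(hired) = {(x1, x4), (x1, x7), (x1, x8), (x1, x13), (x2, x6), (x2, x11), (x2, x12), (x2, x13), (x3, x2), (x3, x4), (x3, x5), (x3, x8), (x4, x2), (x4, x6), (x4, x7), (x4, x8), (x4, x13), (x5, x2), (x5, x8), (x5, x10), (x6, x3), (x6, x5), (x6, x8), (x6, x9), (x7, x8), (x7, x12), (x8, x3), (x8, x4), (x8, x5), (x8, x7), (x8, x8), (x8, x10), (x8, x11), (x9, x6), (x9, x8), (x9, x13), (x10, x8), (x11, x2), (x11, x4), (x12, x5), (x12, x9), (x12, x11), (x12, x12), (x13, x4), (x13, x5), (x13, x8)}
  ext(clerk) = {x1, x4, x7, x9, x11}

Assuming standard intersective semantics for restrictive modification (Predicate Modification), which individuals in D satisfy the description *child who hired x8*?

⟦who hired x8⟧ = {x : ⟨x, x8⟩ ∈ ⟦hired⟧} = {x1, x3, x4, x5, x6, x7, x8, x9, x10, x13}
⟦child⟧ = {x1, x2, x4, x7, x8, x11, x12, x13}
… ∩ ⟦who hired x8⟧ = {x1, x2, x4, x7, x8, x11, x12, x13} ∩ {x1, x3, x4, x5, x6, x7, x8, x9, x10, x13} = {x1, x4, x7, x8, x13}
So ⟦child who hired x8⟧ = {x1, x4, x7, x8, x13}.

{x1, x4, x7, x8, x13}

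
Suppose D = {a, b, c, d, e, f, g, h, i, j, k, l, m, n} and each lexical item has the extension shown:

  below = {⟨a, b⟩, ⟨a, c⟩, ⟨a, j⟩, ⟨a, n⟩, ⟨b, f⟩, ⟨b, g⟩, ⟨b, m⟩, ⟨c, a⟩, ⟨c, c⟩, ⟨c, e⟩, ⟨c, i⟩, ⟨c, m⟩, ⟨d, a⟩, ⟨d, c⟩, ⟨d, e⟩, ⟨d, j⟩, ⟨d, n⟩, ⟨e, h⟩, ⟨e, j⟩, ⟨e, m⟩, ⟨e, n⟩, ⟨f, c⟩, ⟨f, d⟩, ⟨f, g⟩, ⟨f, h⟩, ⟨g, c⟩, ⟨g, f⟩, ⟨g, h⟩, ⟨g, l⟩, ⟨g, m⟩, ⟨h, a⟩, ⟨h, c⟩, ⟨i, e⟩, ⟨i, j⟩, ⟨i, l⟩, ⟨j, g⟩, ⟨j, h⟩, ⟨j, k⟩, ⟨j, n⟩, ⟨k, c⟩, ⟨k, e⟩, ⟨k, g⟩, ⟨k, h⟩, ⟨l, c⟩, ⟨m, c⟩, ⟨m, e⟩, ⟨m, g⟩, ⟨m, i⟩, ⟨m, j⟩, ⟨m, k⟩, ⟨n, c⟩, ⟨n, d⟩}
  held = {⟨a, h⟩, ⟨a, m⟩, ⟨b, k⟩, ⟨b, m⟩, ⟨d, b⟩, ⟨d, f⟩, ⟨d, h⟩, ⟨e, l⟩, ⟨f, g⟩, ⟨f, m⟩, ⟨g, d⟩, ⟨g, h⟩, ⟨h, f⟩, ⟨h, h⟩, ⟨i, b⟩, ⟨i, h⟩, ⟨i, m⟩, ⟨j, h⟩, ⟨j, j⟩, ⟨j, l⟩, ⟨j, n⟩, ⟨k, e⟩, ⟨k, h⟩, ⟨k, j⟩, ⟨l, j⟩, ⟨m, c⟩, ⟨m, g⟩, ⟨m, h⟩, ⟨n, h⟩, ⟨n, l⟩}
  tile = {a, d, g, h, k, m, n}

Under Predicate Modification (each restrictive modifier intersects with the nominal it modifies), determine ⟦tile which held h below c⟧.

{a, d, g, h, k, m, n}

⟦which held h⟧ = {x : ⟨x, h⟩ ∈ ⟦held⟧} = {a, d, g, h, i, j, k, m, n}
⟦below c⟧ = {x : ⟨x, c⟩ ∈ ⟦below⟧} = {a, c, d, f, g, h, k, l, m, n}
⟦tile⟧ = {a, d, g, h, k, m, n}
… ∩ ⟦which held h⟧ = {a, d, g, h, k, m, n} ∩ {a, d, g, h, i, j, k, m, n} = {a, d, g, h, k, m, n}
… ∩ ⟦below c⟧ = {a, d, g, h, k, m, n} ∩ {a, c, d, f, g, h, k, l, m, n} = {a, d, g, h, k, m, n}
So ⟦tile which held h below c⟧ = {a, d, g, h, k, m, n}.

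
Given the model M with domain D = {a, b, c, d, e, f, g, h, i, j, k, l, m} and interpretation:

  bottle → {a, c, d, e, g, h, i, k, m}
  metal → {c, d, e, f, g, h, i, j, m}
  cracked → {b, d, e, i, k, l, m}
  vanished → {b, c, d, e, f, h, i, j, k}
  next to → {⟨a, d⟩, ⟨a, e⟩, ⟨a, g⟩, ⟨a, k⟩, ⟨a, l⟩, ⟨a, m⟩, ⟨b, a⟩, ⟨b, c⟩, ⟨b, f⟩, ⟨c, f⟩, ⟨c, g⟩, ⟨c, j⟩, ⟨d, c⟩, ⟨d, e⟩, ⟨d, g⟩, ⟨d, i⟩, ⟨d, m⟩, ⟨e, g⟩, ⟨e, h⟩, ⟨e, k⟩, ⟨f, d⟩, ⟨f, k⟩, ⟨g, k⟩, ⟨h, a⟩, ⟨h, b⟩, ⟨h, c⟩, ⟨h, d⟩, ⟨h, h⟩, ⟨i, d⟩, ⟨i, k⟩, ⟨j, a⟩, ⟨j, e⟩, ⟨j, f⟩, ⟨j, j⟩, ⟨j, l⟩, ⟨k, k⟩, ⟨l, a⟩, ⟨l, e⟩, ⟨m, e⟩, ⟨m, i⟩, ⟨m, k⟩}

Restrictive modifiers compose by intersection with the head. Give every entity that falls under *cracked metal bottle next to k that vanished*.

⟦next to k⟧ = {x : ⟨x, k⟩ ∈ ⟦next to⟧} = {a, e, f, g, i, k, m}
⟦that vanished⟧ = ⟦vanished⟧ = {b, c, d, e, f, h, i, j, k}
⟦bottle⟧ = {a, c, d, e, g, h, i, k, m}
… ∩ ⟦next to k⟧ = {a, c, d, e, g, h, i, k, m} ∩ {a, e, f, g, i, k, m} = {a, e, g, i, k, m}
… ∩ ⟦that vanished⟧ = {a, e, g, i, k, m} ∩ {b, c, d, e, f, h, i, j, k} = {e, i, k}
… ∩ ⟦cracked⟧ = {e, i, k} ∩ {b, d, e, i, k, l, m} = {e, i, k}
… ∩ ⟦metal⟧ = {e, i, k} ∩ {c, d, e, f, g, h, i, j, m} = {e, i}
So ⟦cracked metal bottle next to k that vanished⟧ = {e, i}.

{e, i}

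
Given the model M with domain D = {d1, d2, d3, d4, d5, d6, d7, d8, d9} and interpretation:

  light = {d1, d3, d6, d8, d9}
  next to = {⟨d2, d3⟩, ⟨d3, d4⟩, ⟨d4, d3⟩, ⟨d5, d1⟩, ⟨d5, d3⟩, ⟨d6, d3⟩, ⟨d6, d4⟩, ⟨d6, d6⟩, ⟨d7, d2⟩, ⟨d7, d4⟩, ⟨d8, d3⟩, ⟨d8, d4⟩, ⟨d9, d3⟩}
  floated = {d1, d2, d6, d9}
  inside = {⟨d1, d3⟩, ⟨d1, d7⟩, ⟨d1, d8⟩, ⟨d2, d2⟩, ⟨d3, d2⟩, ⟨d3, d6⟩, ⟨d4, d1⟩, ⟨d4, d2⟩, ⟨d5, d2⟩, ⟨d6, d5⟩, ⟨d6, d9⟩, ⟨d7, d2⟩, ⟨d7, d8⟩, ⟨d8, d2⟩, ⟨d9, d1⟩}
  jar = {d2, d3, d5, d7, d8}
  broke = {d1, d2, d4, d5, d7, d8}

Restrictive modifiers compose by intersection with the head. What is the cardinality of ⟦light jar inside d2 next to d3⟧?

1

⟦inside d2⟧ = {x : ⟨x, d2⟩ ∈ ⟦inside⟧} = {d2, d3, d4, d5, d7, d8}
⟦next to d3⟧ = {x : ⟨x, d3⟩ ∈ ⟦next to⟧} = {d2, d4, d5, d6, d8, d9}
⟦jar⟧ = {d2, d3, d5, d7, d8}
… ∩ ⟦inside d2⟧ = {d2, d3, d5, d7, d8} ∩ {d2, d3, d4, d5, d7, d8} = {d2, d3, d5, d7, d8}
… ∩ ⟦next to d3⟧ = {d2, d3, d5, d7, d8} ∩ {d2, d4, d5, d6, d8, d9} = {d2, d5, d8}
… ∩ ⟦light⟧ = {d2, d5, d8} ∩ {d1, d3, d6, d8, d9} = {d8}
⟦light jar inside d2 next to d3⟧ = {d8}, so the cardinality is 1.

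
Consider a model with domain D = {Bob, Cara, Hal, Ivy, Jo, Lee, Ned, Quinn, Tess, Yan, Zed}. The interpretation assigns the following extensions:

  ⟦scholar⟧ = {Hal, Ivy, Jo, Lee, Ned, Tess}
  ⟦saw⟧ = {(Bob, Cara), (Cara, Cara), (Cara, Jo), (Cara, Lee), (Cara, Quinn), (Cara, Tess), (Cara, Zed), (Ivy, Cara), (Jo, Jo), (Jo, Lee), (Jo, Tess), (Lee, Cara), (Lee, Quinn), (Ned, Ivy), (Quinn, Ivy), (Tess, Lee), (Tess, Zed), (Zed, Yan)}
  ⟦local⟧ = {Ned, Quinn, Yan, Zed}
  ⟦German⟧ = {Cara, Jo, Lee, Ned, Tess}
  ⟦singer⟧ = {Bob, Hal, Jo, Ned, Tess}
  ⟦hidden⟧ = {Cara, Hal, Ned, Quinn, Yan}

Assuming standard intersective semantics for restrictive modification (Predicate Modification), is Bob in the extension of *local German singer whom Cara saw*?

no

⟦whom Cara saw⟧ = {x : ⟨Cara, x⟩ ∈ ⟦saw⟧} = {Cara, Jo, Lee, Quinn, Tess, Zed}
⟦singer⟧ = {Bob, Hal, Jo, Ned, Tess}
… ∩ ⟦whom Cara saw⟧ = {Bob, Hal, Jo, Ned, Tess} ∩ {Cara, Jo, Lee, Quinn, Tess, Zed} = {Jo, Tess}
… ∩ ⟦local⟧ = {Jo, Tess} ∩ {Ned, Quinn, Yan, Zed} = ∅
… ∩ ⟦German⟧ = ∅ ∩ {Cara, Jo, Lee, Ned, Tess} = ∅
⟦local German singer whom Cara saw⟧ = ∅; Bob ∉ this set.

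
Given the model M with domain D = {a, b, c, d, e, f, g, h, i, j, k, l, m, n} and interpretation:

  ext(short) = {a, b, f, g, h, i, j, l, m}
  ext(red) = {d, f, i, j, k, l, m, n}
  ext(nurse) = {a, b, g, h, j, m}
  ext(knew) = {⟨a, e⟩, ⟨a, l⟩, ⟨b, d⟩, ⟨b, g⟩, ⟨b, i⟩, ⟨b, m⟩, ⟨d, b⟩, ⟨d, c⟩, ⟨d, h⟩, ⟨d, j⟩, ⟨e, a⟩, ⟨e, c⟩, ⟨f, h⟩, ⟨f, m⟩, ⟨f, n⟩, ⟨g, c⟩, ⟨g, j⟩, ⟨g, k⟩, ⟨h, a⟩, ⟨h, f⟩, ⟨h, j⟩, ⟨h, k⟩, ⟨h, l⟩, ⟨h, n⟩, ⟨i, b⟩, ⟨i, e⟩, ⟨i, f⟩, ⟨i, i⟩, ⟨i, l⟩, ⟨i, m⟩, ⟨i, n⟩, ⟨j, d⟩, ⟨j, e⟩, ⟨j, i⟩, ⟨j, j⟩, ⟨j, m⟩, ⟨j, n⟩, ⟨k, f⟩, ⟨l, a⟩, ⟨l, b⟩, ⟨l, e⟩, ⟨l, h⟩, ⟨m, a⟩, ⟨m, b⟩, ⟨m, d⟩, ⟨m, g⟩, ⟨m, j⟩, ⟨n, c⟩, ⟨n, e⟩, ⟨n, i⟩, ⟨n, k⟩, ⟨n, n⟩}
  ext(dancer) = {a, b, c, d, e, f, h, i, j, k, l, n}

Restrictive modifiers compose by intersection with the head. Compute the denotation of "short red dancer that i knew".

⟦that i knew⟧ = {x : ⟨i, x⟩ ∈ ⟦knew⟧} = {b, e, f, i, l, m, n}
⟦dancer⟧ = {a, b, c, d, e, f, h, i, j, k, l, n}
… ∩ ⟦that i knew⟧ = {a, b, c, d, e, f, h, i, j, k, l, n} ∩ {b, e, f, i, l, m, n} = {b, e, f, i, l, n}
… ∩ ⟦short⟧ = {b, e, f, i, l, n} ∩ {a, b, f, g, h, i, j, l, m} = {b, f, i, l}
… ∩ ⟦red⟧ = {b, f, i, l} ∩ {d, f, i, j, k, l, m, n} = {f, i, l}
So ⟦short red dancer that i knew⟧ = {f, i, l}.

{f, i, l}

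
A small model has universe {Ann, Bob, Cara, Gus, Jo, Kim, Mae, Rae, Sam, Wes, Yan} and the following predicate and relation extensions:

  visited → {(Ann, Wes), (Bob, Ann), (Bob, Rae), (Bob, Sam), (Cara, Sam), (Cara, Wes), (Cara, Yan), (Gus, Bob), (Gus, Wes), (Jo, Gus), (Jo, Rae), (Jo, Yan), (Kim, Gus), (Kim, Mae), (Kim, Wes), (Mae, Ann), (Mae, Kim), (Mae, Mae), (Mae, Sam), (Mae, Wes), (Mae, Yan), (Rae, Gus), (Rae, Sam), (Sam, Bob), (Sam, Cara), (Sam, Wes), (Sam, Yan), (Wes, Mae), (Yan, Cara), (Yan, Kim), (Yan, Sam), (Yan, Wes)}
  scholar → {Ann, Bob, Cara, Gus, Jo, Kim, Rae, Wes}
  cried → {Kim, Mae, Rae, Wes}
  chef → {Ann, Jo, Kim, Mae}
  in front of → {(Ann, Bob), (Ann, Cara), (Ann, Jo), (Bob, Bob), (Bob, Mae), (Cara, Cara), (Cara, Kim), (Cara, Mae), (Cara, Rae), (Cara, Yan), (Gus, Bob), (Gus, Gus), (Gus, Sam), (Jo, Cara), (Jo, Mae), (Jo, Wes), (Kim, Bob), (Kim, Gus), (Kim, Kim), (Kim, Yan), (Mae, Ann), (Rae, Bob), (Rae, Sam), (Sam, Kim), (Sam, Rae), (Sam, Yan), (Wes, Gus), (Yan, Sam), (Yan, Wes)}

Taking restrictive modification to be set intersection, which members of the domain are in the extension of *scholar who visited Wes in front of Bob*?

⟦who visited Wes⟧ = {x : ⟨x, Wes⟩ ∈ ⟦visited⟧} = {Ann, Cara, Gus, Kim, Mae, Sam, Yan}
⟦in front of Bob⟧ = {x : ⟨x, Bob⟩ ∈ ⟦in front of⟧} = {Ann, Bob, Gus, Kim, Rae}
⟦scholar⟧ = {Ann, Bob, Cara, Gus, Jo, Kim, Rae, Wes}
… ∩ ⟦who visited Wes⟧ = {Ann, Bob, Cara, Gus, Jo, Kim, Rae, Wes} ∩ {Ann, Cara, Gus, Kim, Mae, Sam, Yan} = {Ann, Cara, Gus, Kim}
… ∩ ⟦in front of Bob⟧ = {Ann, Cara, Gus, Kim} ∩ {Ann, Bob, Gus, Kim, Rae} = {Ann, Gus, Kim}
So ⟦scholar who visited Wes in front of Bob⟧ = {Ann, Gus, Kim}.

{Ann, Gus, Kim}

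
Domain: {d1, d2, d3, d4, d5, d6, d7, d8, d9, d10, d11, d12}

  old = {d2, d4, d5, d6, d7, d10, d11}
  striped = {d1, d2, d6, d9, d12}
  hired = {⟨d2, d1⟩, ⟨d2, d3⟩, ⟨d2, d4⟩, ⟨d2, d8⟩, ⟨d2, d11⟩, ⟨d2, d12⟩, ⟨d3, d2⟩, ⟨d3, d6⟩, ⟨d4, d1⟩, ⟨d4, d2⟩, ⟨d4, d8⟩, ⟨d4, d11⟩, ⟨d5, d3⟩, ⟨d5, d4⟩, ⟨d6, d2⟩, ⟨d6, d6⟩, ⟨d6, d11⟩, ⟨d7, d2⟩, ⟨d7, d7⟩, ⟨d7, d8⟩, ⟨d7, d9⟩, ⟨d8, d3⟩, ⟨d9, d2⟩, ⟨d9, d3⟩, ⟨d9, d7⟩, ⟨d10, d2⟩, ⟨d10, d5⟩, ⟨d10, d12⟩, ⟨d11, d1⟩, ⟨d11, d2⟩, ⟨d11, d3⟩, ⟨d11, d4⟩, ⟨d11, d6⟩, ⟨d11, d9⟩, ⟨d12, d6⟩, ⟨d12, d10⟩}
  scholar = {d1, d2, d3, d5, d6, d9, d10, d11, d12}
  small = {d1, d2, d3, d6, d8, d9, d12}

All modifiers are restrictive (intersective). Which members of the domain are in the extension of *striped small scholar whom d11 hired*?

{d1, d2, d6, d9}

⟦whom d11 hired⟧ = {x : ⟨d11, x⟩ ∈ ⟦hired⟧} = {d1, d2, d3, d4, d6, d9}
⟦scholar⟧ = {d1, d2, d3, d5, d6, d9, d10, d11, d12}
… ∩ ⟦whom d11 hired⟧ = {d1, d2, d3, d5, d6, d9, d10, d11, d12} ∩ {d1, d2, d3, d4, d6, d9} = {d1, d2, d3, d6, d9}
… ∩ ⟦striped⟧ = {d1, d2, d3, d6, d9} ∩ {d1, d2, d6, d9, d12} = {d1, d2, d6, d9}
… ∩ ⟦small⟧ = {d1, d2, d6, d9} ∩ {d1, d2, d3, d6, d8, d9, d12} = {d1, d2, d6, d9}
So ⟦striped small scholar whom d11 hired⟧ = {d1, d2, d6, d9}.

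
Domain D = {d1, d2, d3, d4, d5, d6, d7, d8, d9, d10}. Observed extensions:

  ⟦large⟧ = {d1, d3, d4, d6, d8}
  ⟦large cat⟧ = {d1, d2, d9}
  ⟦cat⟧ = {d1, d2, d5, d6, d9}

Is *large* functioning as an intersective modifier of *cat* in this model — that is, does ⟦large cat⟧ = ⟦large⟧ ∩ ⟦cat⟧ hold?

no

⟦large⟧ ∩ ⟦cat⟧ = {d1, d3, d4, d6, d8} ∩ {d1, d2, d5, d6, d9} = {d1, d6}
Observed ⟦large cat⟧ = {d1, d2, d9}.
These differ, so the modifier is not intersective in this model.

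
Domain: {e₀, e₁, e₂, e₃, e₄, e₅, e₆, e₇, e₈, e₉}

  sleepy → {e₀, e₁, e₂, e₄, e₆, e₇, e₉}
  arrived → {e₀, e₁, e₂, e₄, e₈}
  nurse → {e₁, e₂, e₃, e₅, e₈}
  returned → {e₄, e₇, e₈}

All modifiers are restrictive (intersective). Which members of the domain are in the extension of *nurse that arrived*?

⟦that arrived⟧ = ⟦arrived⟧ = {e₀, e₁, e₂, e₄, e₈}
⟦nurse⟧ = {e₁, e₂, e₃, e₅, e₈}
… ∩ ⟦that arrived⟧ = {e₁, e₂, e₃, e₅, e₈} ∩ {e₀, e₁, e₂, e₄, e₈} = {e₁, e₂, e₈}
So ⟦nurse that arrived⟧ = {e₁, e₂, e₈}.

{e₁, e₂, e₈}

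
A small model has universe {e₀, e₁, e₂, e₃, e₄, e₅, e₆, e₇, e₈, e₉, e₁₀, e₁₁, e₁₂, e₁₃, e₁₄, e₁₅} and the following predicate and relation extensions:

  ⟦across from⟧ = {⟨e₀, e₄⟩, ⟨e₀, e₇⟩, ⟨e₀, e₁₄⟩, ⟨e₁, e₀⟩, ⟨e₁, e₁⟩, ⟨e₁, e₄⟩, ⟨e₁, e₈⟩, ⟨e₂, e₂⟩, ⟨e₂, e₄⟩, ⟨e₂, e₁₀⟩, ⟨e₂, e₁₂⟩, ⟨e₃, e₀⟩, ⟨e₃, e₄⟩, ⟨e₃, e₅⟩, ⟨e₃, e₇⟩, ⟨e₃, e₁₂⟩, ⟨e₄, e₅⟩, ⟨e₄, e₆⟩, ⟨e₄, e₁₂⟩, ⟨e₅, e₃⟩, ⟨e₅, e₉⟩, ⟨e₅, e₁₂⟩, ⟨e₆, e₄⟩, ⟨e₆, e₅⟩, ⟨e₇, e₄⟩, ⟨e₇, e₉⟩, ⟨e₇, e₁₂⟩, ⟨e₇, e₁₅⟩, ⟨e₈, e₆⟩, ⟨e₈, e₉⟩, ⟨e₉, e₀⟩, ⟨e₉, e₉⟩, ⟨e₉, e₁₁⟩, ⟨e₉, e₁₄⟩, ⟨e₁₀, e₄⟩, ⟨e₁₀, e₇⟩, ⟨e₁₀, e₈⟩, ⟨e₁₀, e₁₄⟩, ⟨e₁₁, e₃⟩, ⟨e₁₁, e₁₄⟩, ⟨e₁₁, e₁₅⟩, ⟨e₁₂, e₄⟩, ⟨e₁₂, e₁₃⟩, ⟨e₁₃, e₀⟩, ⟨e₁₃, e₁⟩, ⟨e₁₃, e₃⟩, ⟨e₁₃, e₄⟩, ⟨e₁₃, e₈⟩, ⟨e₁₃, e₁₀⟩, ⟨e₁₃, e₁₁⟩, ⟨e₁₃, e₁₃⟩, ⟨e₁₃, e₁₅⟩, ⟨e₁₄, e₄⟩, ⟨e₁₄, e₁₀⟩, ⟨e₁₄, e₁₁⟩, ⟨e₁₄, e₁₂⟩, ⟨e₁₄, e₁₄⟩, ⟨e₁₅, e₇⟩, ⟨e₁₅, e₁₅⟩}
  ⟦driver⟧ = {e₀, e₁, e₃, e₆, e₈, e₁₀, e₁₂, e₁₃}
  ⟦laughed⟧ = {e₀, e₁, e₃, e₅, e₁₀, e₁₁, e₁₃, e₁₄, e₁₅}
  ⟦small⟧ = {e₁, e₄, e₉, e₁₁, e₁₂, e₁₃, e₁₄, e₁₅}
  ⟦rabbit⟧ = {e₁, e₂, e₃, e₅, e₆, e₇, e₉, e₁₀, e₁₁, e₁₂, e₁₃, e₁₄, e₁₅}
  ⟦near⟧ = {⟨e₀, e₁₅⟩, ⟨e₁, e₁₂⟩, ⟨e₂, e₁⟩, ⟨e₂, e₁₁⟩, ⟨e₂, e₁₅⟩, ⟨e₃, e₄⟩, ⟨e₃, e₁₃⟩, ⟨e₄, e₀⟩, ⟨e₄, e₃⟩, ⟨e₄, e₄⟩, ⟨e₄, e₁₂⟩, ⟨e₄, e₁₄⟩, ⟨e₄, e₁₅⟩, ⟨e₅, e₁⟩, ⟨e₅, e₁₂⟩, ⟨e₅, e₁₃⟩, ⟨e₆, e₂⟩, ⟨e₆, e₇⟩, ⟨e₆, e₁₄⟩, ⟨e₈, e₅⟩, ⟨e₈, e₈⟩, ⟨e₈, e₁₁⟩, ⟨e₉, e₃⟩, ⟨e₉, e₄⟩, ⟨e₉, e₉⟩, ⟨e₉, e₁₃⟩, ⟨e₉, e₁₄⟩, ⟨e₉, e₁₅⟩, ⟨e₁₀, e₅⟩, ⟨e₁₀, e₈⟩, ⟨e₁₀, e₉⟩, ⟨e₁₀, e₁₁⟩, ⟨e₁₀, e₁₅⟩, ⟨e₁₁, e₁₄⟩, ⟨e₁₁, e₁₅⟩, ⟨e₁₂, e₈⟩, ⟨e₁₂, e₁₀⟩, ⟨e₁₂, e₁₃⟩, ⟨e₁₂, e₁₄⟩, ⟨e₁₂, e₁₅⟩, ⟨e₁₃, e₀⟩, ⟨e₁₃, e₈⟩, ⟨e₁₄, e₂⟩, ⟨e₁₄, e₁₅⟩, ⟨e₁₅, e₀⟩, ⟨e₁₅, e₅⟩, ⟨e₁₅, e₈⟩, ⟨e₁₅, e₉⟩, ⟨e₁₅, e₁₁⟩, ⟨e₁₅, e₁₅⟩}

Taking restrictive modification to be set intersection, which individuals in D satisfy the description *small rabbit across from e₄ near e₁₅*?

{e₁₂, e₁₄}

⟦across from e₄⟧ = {x : ⟨x, e₄⟩ ∈ ⟦across from⟧} = {e₀, e₁, e₂, e₃, e₆, e₇, e₁₀, e₁₂, e₁₃, e₁₄}
⟦near e₁₅⟧ = {x : ⟨x, e₁₅⟩ ∈ ⟦near⟧} = {e₀, e₂, e₄, e₉, e₁₀, e₁₁, e₁₂, e₁₄, e₁₅}
⟦rabbit⟧ = {e₁, e₂, e₃, e₅, e₆, e₇, e₉, e₁₀, e₁₁, e₁₂, e₁₃, e₁₄, e₁₅}
… ∩ ⟦across from e₄⟧ = {e₁, e₂, e₃, e₅, e₆, e₇, e₉, e₁₀, e₁₁, e₁₂, e₁₃, e₁₄, e₁₅} ∩ {e₀, e₁, e₂, e₃, e₆, e₇, e₁₀, e₁₂, e₁₃, e₁₄} = {e₁, e₂, e₃, e₆, e₇, e₁₀, e₁₂, e₁₃, e₁₄}
… ∩ ⟦near e₁₅⟧ = {e₁, e₂, e₃, e₆, e₇, e₁₀, e₁₂, e₁₃, e₁₄} ∩ {e₀, e₂, e₄, e₉, e₁₀, e₁₁, e₁₂, e₁₄, e₁₅} = {e₂, e₁₀, e₁₂, e₁₄}
… ∩ ⟦small⟧ = {e₂, e₁₀, e₁₂, e₁₄} ∩ {e₁, e₄, e₉, e₁₁, e₁₂, e₁₃, e₁₄, e₁₅} = {e₁₂, e₁₄}
So ⟦small rabbit across from e₄ near e₁₅⟧ = {e₁₂, e₁₄}.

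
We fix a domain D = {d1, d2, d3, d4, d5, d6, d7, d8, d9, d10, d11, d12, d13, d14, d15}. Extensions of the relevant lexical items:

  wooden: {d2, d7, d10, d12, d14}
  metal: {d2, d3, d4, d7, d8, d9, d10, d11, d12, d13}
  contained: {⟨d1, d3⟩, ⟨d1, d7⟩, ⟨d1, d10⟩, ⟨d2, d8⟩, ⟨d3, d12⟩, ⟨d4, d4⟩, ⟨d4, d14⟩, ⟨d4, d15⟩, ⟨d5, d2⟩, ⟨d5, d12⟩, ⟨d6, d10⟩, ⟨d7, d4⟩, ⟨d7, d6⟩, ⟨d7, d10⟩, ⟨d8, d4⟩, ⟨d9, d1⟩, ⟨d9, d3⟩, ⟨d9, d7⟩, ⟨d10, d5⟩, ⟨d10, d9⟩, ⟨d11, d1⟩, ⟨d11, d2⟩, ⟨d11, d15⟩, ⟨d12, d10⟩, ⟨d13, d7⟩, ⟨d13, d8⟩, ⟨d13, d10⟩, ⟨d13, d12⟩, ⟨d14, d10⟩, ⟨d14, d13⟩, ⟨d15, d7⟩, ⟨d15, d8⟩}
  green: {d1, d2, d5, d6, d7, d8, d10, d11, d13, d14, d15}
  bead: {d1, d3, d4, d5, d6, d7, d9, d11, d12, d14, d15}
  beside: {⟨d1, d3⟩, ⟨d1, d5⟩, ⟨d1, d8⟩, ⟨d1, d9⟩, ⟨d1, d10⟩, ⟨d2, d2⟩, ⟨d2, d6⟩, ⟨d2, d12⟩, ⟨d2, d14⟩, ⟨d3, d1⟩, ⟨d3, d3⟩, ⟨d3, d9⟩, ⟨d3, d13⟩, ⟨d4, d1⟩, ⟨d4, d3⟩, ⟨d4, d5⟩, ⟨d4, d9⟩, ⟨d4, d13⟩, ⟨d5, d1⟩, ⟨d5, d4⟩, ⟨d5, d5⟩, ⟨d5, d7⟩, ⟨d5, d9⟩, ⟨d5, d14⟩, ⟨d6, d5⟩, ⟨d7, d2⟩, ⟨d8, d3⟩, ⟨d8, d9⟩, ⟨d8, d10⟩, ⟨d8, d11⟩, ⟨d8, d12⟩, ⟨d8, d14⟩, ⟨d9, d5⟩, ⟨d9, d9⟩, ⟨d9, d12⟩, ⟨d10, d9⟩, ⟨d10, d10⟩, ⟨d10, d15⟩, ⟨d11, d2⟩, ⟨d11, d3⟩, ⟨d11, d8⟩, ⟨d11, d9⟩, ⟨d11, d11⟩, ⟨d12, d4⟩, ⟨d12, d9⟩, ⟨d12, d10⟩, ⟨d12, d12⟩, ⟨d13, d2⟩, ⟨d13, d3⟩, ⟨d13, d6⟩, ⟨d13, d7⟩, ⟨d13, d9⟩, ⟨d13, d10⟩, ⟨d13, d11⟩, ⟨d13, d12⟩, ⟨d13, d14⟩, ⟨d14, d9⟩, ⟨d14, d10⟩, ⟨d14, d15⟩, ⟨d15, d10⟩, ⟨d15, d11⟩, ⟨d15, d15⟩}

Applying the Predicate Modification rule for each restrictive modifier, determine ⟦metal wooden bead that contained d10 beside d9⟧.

⟦that contained d10⟧ = {x : ⟨x, d10⟩ ∈ ⟦contained⟧} = {d1, d6, d7, d12, d13, d14}
⟦beside d9⟧ = {x : ⟨x, d9⟩ ∈ ⟦beside⟧} = {d1, d3, d4, d5, d8, d9, d10, d11, d12, d13, d14}
⟦bead⟧ = {d1, d3, d4, d5, d6, d7, d9, d11, d12, d14, d15}
… ∩ ⟦that contained d10⟧ = {d1, d3, d4, d5, d6, d7, d9, d11, d12, d14, d15} ∩ {d1, d6, d7, d12, d13, d14} = {d1, d6, d7, d12, d14}
… ∩ ⟦beside d9⟧ = {d1, d6, d7, d12, d14} ∩ {d1, d3, d4, d5, d8, d9, d10, d11, d12, d13, d14} = {d1, d12, d14}
… ∩ ⟦metal⟧ = {d1, d12, d14} ∩ {d2, d3, d4, d7, d8, d9, d10, d11, d12, d13} = {d12}
… ∩ ⟦wooden⟧ = {d12} ∩ {d2, d7, d10, d12, d14} = {d12}
So ⟦metal wooden bead that contained d10 beside d9⟧ = {d12}.

{d12}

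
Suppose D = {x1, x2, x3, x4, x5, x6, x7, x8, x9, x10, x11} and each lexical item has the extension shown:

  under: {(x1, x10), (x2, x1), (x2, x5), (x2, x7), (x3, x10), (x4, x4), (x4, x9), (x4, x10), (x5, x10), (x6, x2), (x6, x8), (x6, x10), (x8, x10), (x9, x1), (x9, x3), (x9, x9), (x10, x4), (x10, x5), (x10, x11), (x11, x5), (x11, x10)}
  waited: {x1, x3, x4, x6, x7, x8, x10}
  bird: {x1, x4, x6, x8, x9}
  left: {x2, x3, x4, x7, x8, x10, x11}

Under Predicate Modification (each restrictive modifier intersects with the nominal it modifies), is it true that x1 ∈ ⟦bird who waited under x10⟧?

yes

⟦who waited⟧ = ⟦waited⟧ = {x1, x3, x4, x6, x7, x8, x10}
⟦under x10⟧ = {x : ⟨x, x10⟩ ∈ ⟦under⟧} = {x1, x3, x4, x5, x6, x8, x11}
⟦bird⟧ = {x1, x4, x6, x8, x9}
… ∩ ⟦who waited⟧ = {x1, x4, x6, x8, x9} ∩ {x1, x3, x4, x6, x7, x8, x10} = {x1, x4, x6, x8}
… ∩ ⟦under x10⟧ = {x1, x4, x6, x8} ∩ {x1, x3, x4, x5, x6, x8, x11} = {x1, x4, x6, x8}
⟦bird who waited under x10⟧ = {x1, x4, x6, x8}; x1 ∈ this set.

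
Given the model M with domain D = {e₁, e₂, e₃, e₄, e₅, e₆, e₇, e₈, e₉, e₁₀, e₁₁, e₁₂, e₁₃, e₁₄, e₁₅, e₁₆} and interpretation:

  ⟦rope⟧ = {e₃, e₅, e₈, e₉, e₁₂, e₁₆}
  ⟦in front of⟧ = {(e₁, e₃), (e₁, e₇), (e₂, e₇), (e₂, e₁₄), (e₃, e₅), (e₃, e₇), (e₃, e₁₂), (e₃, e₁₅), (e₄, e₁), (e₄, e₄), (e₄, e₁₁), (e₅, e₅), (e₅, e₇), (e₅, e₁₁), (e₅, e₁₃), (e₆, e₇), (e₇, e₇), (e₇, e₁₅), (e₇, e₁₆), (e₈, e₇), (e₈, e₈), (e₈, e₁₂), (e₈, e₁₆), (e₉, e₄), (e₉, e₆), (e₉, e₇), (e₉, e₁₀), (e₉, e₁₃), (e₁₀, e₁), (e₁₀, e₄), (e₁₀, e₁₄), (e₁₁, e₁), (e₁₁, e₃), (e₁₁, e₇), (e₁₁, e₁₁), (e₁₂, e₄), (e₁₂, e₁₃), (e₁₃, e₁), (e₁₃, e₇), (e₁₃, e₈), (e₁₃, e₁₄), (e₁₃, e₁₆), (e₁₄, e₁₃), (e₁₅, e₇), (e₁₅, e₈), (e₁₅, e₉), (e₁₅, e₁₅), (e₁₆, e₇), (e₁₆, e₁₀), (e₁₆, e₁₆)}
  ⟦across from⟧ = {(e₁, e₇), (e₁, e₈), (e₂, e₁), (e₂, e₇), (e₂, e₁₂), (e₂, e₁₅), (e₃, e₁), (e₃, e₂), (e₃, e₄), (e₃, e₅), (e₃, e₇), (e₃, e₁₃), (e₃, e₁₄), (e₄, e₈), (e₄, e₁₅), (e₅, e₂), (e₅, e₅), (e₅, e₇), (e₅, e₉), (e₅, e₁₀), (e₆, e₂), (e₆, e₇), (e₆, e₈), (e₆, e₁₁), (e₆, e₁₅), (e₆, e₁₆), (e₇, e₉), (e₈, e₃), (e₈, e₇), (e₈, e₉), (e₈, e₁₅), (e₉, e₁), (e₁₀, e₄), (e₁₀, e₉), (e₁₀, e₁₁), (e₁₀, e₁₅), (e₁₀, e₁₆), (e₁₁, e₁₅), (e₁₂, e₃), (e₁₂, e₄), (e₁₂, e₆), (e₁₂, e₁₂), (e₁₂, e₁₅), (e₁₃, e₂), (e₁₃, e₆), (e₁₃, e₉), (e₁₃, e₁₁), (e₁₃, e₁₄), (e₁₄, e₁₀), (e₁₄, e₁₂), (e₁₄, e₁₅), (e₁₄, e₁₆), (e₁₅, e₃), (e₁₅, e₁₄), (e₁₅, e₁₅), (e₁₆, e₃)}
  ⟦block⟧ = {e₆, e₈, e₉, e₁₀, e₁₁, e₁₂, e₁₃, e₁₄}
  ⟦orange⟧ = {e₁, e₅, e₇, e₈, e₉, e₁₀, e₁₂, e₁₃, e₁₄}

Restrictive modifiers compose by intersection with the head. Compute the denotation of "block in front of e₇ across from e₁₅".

⟦in front of e₇⟧ = {x : ⟨x, e₇⟩ ∈ ⟦in front of⟧} = {e₁, e₂, e₃, e₅, e₆, e₇, e₈, e₉, e₁₁, e₁₃, e₁₅, e₁₆}
⟦across from e₁₅⟧ = {x : ⟨x, e₁₅⟩ ∈ ⟦across from⟧} = {e₂, e₄, e₆, e₈, e₁₀, e₁₁, e₁₂, e₁₄, e₁₅}
⟦block⟧ = {e₆, e₈, e₉, e₁₀, e₁₁, e₁₂, e₁₃, e₁₄}
… ∩ ⟦in front of e₇⟧ = {e₆, e₈, e₉, e₁₀, e₁₁, e₁₂, e₁₃, e₁₄} ∩ {e₁, e₂, e₃, e₅, e₆, e₇, e₈, e₉, e₁₁, e₁₃, e₁₅, e₁₆} = {e₆, e₈, e₉, e₁₁, e₁₃}
… ∩ ⟦across from e₁₅⟧ = {e₆, e₈, e₉, e₁₁, e₁₃} ∩ {e₂, e₄, e₆, e₈, e₁₀, e₁₁, e₁₂, e₁₄, e₁₅} = {e₆, e₈, e₁₁}
So ⟦block in front of e₇ across from e₁₅⟧ = {e₆, e₈, e₁₁}.

{e₆, e₈, e₁₁}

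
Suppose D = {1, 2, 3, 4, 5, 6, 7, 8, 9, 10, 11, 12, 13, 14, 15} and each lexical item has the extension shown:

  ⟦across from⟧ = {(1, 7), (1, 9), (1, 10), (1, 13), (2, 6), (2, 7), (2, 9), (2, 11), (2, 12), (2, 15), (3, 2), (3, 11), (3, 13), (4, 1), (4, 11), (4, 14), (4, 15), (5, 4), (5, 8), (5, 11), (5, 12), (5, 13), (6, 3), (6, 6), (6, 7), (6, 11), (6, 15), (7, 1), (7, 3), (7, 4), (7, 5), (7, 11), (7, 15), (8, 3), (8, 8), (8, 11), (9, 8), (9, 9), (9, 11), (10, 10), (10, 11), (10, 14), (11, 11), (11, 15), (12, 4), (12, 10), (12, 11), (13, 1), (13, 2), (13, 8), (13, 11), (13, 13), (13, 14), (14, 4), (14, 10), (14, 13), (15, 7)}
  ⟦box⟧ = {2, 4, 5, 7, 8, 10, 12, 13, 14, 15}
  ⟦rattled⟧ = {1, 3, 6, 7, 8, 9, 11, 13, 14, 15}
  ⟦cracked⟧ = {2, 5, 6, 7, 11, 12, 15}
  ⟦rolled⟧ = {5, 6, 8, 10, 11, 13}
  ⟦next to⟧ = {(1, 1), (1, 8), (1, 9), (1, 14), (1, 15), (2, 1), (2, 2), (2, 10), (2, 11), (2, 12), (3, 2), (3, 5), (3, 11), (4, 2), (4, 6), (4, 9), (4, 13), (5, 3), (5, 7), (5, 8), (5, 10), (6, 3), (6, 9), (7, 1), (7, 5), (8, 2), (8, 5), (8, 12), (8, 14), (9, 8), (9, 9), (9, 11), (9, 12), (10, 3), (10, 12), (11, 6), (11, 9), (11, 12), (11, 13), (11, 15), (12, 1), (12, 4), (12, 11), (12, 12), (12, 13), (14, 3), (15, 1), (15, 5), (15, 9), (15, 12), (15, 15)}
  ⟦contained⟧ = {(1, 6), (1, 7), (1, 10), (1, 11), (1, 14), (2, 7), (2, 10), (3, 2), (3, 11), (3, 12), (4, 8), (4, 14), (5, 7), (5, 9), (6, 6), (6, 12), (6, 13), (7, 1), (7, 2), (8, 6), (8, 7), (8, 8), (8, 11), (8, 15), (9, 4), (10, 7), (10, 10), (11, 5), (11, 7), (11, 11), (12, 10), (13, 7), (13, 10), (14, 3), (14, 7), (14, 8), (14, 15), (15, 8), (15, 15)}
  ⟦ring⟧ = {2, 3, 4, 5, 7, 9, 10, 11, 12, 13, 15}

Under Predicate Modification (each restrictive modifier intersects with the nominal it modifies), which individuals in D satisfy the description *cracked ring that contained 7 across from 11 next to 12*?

⟦that contained 7⟧ = {x : ⟨x, 7⟩ ∈ ⟦contained⟧} = {1, 2, 5, 8, 10, 11, 13, 14}
⟦across from 11⟧ = {x : ⟨x, 11⟩ ∈ ⟦across from⟧} = {2, 3, 4, 5, 6, 7, 8, 9, 10, 11, 12, 13}
⟦next to 12⟧ = {x : ⟨x, 12⟩ ∈ ⟦next to⟧} = {2, 8, 9, 10, 11, 12, 15}
⟦ring⟧ = {2, 3, 4, 5, 7, 9, 10, 11, 12, 13, 15}
… ∩ ⟦that contained 7⟧ = {2, 3, 4, 5, 7, 9, 10, 11, 12, 13, 15} ∩ {1, 2, 5, 8, 10, 11, 13, 14} = {2, 5, 10, 11, 13}
… ∩ ⟦across from 11⟧ = {2, 5, 10, 11, 13} ∩ {2, 3, 4, 5, 6, 7, 8, 9, 10, 11, 12, 13} = {2, 5, 10, 11, 13}
… ∩ ⟦next to 12⟧ = {2, 5, 10, 11, 13} ∩ {2, 8, 9, 10, 11, 12, 15} = {2, 10, 11}
… ∩ ⟦cracked⟧ = {2, 10, 11} ∩ {2, 5, 6, 7, 11, 12, 15} = {2, 11}
So ⟦cracked ring that contained 7 across from 11 next to 12⟧ = {2, 11}.

{2, 11}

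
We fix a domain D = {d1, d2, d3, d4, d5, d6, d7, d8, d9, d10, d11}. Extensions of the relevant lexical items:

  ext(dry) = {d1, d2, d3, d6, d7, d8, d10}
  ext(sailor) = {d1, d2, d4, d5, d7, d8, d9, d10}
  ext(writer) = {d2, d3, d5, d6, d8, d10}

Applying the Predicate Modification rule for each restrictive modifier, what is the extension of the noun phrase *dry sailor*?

⟦sailor⟧ = {d1, d2, d4, d5, d7, d8, d9, d10}
… ∩ ⟦dry⟧ = {d1, d2, d4, d5, d7, d8, d9, d10} ∩ {d1, d2, d3, d6, d7, d8, d10} = {d1, d2, d7, d8, d10}
So ⟦dry sailor⟧ = {d1, d2, d7, d8, d10}.

{d1, d2, d7, d8, d10}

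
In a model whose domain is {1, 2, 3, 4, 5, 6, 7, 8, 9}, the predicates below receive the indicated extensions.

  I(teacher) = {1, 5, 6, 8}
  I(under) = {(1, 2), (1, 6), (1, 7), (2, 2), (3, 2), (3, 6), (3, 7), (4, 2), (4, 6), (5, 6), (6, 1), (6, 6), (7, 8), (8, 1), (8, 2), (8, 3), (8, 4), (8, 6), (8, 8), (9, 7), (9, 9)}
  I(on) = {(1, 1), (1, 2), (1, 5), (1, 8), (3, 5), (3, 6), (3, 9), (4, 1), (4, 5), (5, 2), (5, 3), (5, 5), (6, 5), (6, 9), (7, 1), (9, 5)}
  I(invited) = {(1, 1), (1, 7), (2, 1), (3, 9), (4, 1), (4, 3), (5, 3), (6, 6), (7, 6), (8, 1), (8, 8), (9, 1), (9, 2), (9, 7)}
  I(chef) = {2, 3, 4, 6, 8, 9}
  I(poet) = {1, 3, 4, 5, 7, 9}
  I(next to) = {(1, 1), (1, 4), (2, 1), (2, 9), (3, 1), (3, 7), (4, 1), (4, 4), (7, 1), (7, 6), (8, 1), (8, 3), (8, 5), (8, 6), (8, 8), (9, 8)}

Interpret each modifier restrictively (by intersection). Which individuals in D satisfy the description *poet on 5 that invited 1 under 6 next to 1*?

{1, 4}

⟦on 5⟧ = {x : ⟨x, 5⟩ ∈ ⟦on⟧} = {1, 3, 4, 5, 6, 9}
⟦that invited 1⟧ = {x : ⟨x, 1⟩ ∈ ⟦invited⟧} = {1, 2, 4, 8, 9}
⟦under 6⟧ = {x : ⟨x, 6⟩ ∈ ⟦under⟧} = {1, 3, 4, 5, 6, 8}
⟦next to 1⟧ = {x : ⟨x, 1⟩ ∈ ⟦next to⟧} = {1, 2, 3, 4, 7, 8}
⟦poet⟧ = {1, 3, 4, 5, 7, 9}
… ∩ ⟦on 5⟧ = {1, 3, 4, 5, 7, 9} ∩ {1, 3, 4, 5, 6, 9} = {1, 3, 4, 5, 9}
… ∩ ⟦that invited 1⟧ = {1, 3, 4, 5, 9} ∩ {1, 2, 4, 8, 9} = {1, 4, 9}
… ∩ ⟦under 6⟧ = {1, 4, 9} ∩ {1, 3, 4, 5, 6, 8} = {1, 4}
… ∩ ⟦next to 1⟧ = {1, 4} ∩ {1, 2, 3, 4, 7, 8} = {1, 4}
So ⟦poet on 5 that invited 1 under 6 next to 1⟧ = {1, 4}.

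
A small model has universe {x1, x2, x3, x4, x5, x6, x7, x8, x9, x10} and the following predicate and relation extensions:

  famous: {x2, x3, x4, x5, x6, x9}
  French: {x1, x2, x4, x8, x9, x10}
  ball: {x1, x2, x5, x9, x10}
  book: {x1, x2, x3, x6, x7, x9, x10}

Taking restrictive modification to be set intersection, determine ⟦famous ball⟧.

⟦ball⟧ = {x1, x2, x5, x9, x10}
… ∩ ⟦famous⟧ = {x1, x2, x5, x9, x10} ∩ {x2, x3, x4, x5, x6, x9} = {x2, x5, x9}
So ⟦famous ball⟧ = {x2, x5, x9}.

{x2, x5, x9}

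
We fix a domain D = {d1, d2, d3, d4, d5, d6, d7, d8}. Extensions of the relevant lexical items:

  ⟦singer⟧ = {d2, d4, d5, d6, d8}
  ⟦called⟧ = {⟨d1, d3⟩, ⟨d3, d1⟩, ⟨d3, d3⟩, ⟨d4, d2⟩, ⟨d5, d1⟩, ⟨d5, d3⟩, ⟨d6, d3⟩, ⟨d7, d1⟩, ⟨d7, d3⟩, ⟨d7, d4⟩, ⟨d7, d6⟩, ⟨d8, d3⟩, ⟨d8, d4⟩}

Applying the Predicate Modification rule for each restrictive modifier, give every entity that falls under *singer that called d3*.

{d5, d6, d8}

⟦that called d3⟧ = {x : ⟨x, d3⟩ ∈ ⟦called⟧} = {d1, d3, d5, d6, d7, d8}
⟦singer⟧ = {d2, d4, d5, d6, d8}
… ∩ ⟦that called d3⟧ = {d2, d4, d5, d6, d8} ∩ {d1, d3, d5, d6, d7, d8} = {d5, d6, d8}
So ⟦singer that called d3⟧ = {d5, d6, d8}.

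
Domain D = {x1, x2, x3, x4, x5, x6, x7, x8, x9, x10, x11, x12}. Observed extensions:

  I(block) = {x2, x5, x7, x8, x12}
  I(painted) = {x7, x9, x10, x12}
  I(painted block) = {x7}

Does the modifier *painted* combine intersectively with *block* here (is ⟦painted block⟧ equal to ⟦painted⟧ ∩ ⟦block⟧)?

no

⟦painted⟧ ∩ ⟦block⟧ = {x7, x9, x10, x12} ∩ {x2, x5, x7, x8, x12} = {x7, x12}
Observed ⟦painted block⟧ = {x7}.
These differ, so the modifier is not intersective in this model.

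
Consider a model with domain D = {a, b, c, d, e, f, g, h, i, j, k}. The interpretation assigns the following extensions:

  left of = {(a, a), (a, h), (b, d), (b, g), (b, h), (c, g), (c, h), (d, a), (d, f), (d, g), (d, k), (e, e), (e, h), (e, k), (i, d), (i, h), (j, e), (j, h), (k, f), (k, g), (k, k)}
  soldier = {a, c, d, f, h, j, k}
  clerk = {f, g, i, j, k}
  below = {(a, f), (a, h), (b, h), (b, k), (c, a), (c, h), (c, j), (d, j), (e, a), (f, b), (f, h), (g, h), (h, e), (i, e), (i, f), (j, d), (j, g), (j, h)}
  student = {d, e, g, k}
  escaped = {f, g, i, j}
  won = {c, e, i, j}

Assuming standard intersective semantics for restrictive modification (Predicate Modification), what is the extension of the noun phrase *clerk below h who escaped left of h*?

⟦below h⟧ = {x : ⟨x, h⟩ ∈ ⟦below⟧} = {a, b, c, f, g, j}
⟦who escaped⟧ = ⟦escaped⟧ = {f, g, i, j}
⟦left of h⟧ = {x : ⟨x, h⟩ ∈ ⟦left of⟧} = {a, b, c, e, i, j}
⟦clerk⟧ = {f, g, i, j, k}
… ∩ ⟦below h⟧ = {f, g, i, j, k} ∩ {a, b, c, f, g, j} = {f, g, j}
… ∩ ⟦who escaped⟧ = {f, g, j} ∩ {f, g, i, j} = {f, g, j}
… ∩ ⟦left of h⟧ = {f, g, j} ∩ {a, b, c, e, i, j} = {j}
So ⟦clerk below h who escaped left of h⟧ = {j}.

{j}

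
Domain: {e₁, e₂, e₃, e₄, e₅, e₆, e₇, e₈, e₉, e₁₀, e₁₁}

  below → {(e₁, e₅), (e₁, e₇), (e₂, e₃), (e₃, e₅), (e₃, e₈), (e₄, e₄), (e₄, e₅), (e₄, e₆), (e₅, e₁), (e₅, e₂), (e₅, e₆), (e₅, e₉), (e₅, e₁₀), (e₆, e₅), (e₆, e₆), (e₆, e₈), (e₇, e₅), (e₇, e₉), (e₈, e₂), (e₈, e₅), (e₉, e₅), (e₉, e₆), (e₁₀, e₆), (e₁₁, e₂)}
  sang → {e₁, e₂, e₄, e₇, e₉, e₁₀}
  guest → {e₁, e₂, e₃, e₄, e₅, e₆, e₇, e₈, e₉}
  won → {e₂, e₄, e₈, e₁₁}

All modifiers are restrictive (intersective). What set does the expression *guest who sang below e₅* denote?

{e₁, e₄, e₇, e₉}

⟦who sang⟧ = ⟦sang⟧ = {e₁, e₂, e₄, e₇, e₉, e₁₀}
⟦below e₅⟧ = {x : ⟨x, e₅⟩ ∈ ⟦below⟧} = {e₁, e₃, e₄, e₆, e₇, e₈, e₉}
⟦guest⟧ = {e₁, e₂, e₃, e₄, e₅, e₆, e₇, e₈, e₉}
… ∩ ⟦who sang⟧ = {e₁, e₂, e₃, e₄, e₅, e₆, e₇, e₈, e₉} ∩ {e₁, e₂, e₄, e₇, e₉, e₁₀} = {e₁, e₂, e₄, e₇, e₉}
… ∩ ⟦below e₅⟧ = {e₁, e₂, e₄, e₇, e₉} ∩ {e₁, e₃, e₄, e₆, e₇, e₈, e₉} = {e₁, e₄, e₇, e₉}
So ⟦guest who sang below e₅⟧ = {e₁, e₄, e₇, e₉}.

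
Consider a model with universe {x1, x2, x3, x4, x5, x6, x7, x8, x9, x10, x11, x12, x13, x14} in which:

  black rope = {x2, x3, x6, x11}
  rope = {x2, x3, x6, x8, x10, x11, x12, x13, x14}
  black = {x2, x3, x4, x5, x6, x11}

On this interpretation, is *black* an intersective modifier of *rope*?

⟦black⟧ ∩ ⟦rope⟧ = {x2, x3, x4, x5, x6, x11} ∩ {x2, x3, x6, x8, x10, x11, x12, x13, x14} = {x2, x3, x6, x11}
Observed ⟦black rope⟧ = {x2, x3, x6, x11}.
These coincide, so the modifier is intersective here.

yes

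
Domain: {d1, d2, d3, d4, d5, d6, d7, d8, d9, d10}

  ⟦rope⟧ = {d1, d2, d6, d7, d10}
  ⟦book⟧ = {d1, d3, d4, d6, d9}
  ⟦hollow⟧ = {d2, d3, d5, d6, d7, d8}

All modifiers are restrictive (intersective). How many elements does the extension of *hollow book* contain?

2

⟦book⟧ = {d1, d3, d4, d6, d9}
… ∩ ⟦hollow⟧ = {d1, d3, d4, d6, d9} ∩ {d2, d3, d5, d6, d7, d8} = {d3, d6}
⟦hollow book⟧ = {d3, d6}, so the cardinality is 2.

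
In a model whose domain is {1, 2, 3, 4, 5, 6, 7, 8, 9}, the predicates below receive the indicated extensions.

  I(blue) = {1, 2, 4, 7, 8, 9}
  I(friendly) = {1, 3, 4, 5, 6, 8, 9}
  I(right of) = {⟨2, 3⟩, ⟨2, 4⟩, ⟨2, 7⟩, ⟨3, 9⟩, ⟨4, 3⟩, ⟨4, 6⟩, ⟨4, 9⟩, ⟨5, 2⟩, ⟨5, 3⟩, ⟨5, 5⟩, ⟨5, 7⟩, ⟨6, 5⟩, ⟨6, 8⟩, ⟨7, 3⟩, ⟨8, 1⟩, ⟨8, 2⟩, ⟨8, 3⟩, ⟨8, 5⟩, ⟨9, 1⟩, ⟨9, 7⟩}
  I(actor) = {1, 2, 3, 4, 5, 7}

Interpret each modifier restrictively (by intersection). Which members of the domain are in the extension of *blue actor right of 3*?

⟦right of 3⟧ = {x : ⟨x, 3⟩ ∈ ⟦right of⟧} = {2, 4, 5, 7, 8}
⟦actor⟧ = {1, 2, 3, 4, 5, 7}
… ∩ ⟦right of 3⟧ = {1, 2, 3, 4, 5, 7} ∩ {2, 4, 5, 7, 8} = {2, 4, 5, 7}
… ∩ ⟦blue⟧ = {2, 4, 5, 7} ∩ {1, 2, 4, 7, 8, 9} = {2, 4, 7}
So ⟦blue actor right of 3⟧ = {2, 4, 7}.

{2, 4, 7}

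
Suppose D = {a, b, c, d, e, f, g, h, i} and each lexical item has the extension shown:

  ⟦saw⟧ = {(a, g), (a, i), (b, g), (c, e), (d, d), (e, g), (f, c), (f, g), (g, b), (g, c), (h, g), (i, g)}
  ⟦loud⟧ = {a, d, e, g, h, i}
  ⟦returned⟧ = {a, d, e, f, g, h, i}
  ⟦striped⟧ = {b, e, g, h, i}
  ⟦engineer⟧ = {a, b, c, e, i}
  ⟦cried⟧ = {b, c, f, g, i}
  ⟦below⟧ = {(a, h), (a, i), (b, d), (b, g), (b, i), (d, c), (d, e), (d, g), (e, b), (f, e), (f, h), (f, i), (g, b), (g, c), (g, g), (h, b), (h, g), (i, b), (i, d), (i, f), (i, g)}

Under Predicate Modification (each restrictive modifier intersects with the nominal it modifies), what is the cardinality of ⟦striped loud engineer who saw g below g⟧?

⟦who saw g⟧ = {x : ⟨x, g⟩ ∈ ⟦saw⟧} = {a, b, e, f, h, i}
⟦below g⟧ = {x : ⟨x, g⟩ ∈ ⟦below⟧} = {b, d, g, h, i}
⟦engineer⟧ = {a, b, c, e, i}
… ∩ ⟦who saw g⟧ = {a, b, c, e, i} ∩ {a, b, e, f, h, i} = {a, b, e, i}
… ∩ ⟦below g⟧ = {a, b, e, i} ∩ {b, d, g, h, i} = {b, i}
… ∩ ⟦striped⟧ = {b, i} ∩ {b, e, g, h, i} = {b, i}
… ∩ ⟦loud⟧ = {b, i} ∩ {a, d, e, g, h, i} = {i}
⟦striped loud engineer who saw g below g⟧ = {i}, so the cardinality is 1.

1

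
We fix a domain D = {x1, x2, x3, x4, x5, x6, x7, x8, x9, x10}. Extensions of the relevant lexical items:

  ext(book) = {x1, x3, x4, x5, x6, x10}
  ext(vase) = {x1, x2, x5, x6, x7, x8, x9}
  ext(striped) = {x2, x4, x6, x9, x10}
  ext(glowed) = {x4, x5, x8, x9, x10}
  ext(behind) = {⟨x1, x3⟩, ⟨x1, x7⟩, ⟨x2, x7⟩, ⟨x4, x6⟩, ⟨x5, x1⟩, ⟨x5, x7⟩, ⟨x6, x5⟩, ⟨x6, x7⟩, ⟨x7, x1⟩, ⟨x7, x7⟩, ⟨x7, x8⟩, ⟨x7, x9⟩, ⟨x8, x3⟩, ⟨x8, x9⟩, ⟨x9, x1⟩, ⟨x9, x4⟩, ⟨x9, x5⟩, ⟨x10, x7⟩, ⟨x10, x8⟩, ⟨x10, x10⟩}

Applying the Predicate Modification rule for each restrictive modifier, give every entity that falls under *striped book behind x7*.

{x6, x10}

⟦behind x7⟧ = {x : ⟨x, x7⟩ ∈ ⟦behind⟧} = {x1, x2, x5, x6, x7, x10}
⟦book⟧ = {x1, x3, x4, x5, x6, x10}
… ∩ ⟦behind x7⟧ = {x1, x3, x4, x5, x6, x10} ∩ {x1, x2, x5, x6, x7, x10} = {x1, x5, x6, x10}
… ∩ ⟦striped⟧ = {x1, x5, x6, x10} ∩ {x2, x4, x6, x9, x10} = {x6, x10}
So ⟦striped book behind x7⟧ = {x6, x10}.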